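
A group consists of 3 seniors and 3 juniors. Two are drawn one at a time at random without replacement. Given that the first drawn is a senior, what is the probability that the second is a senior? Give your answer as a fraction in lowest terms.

After removing one senior, 5 remain: 2 seniors and 3 juniors.
So the probability the next is a senior is 2/5.

2/5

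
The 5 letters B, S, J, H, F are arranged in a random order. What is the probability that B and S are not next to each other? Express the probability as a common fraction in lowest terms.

3/5

There are 5! = 120 arrangements.
Arrangements with B and S adjacent: 2·4! = 48.
So not adjacent: 120 − 48 = 72, probability 72/120 = 3/5.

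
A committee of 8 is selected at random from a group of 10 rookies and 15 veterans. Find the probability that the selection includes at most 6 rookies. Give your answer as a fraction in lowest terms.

There are C(25,8) = 1081575 ways to choose the 8.
Count the complement (more than 6 rookies): C(10,7)·C(15,1) + C(10,8)·C(15,0) = 1800 + 45 = 1845.
Probability = 1 − 1845/1081575 = 1079730/1081575 = 23994/24035.

23994/24035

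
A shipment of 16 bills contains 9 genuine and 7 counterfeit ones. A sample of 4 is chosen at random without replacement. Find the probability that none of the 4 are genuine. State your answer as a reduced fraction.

1/52

There are C(16,4) = 1820 possible selections.
Selections with no genuine (all counterfeit): C(7,4) = 35.
Probability = 35/1820 = 1/52.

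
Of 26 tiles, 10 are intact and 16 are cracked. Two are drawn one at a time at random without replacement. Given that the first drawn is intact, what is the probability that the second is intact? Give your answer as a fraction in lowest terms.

After removing one intact, 25 remain: 9 intact and 16 cracked.
So the probability the next is intact is 9/25.

9/25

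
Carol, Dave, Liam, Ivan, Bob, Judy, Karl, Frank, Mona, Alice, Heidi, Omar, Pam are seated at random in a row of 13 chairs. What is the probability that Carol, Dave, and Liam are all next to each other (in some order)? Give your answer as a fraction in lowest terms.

There are 13! = 6227020800 arrangements.
Treat the three as one block: 11! placements × 3! orders within the block = 39916800·6 = 239500800.
Probability = 239500800/6227020800 = 1/26.

1/26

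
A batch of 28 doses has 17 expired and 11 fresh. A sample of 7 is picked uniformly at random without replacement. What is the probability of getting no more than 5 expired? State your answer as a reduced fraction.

There are C(28,7) = 1184040 ways to choose the 7.
Count the complement (more than 5 expired): C(17,6)·C(11,1) + C(17,7)·C(11,0) = 136136 + 19448 = 155584.
Probability = 1 − 155584/1184040 = 1028456/1184040 = 899/1035.

899/1035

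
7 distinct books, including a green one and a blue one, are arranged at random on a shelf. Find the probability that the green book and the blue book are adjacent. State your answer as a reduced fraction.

There are 7! = 5040 arrangements.
Treat the green book and the blue book as a block: 6! arrangements of the blocks × 2 orders within the block = 2·720 = 1440.
Probability = 1440/5040 = 2/7.

2/7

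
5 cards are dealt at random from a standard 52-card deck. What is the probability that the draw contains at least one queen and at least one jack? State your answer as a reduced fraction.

There are C(52,5) = 2598960 possible draws.
By inclusion-exclusion on the complements, draws missing all queens or all jacks: C(48,5) + C(48,5) − C(44,5) = 1712304 + 1712304 − 1086008 = 2338600.
So draws with at least one of each: 2598960 − 2338600 = 260360, probability 260360/2598960 = 6509/64974.

6509/64974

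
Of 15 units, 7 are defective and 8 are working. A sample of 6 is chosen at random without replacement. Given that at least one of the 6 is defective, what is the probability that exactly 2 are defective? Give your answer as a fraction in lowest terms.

70/237

Work in counts. Selections with at least one defective: C(15,6) − C(8,6) = 5005 − 28 = 4977.
Of those, selections where exactly 2 are defective: C(7,2)·C(8,4) = 21·70 = 1470.
Conditional probability = 1470/4977 = 70/237.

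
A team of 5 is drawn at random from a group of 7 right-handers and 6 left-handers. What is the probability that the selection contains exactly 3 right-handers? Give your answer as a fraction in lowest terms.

The sample space is all 5-subsets of the 13: C(13,5) = 1287.
Selections with exactly 3 right-handers: choose 3 of the 7 right-handers and 2 of the 6 left-handers, C(7,3)·C(6,2) = 35·15 = 525.
Probability = 525/1287 = 175/429.

175/429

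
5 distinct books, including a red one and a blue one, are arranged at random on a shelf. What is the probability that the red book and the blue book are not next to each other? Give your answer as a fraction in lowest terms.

There are 5! = 120 arrangements.
Arrangements with the red book and the blue book adjacent: 2·4! = 48.
So not adjacent: 120 − 48 = 72, probability 72/120 = 3/5.

3/5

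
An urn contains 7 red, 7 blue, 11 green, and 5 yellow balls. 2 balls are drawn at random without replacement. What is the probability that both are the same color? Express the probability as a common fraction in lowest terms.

107/435

There are C(30,2) = 435 ways to draw 2 balls.
All same color: C(7,2) + C(7,2) + C(11,2) + C(5,2) = 21 + 21 + 55 + 10 = 107.
Probability = 107/435.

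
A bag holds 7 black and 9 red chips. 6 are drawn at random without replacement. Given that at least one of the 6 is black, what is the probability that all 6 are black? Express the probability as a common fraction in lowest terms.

1/1132

Work in counts. Selections with at least one black: C(16,6) − C(9,6) = 8008 − 84 = 7924.
Of those, selections where all 6 are black: C(7,6) = 7.
Conditional probability = 7/7924 = 1/1132.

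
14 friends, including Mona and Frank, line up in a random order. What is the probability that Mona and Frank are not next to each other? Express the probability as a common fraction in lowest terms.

There are 14! = 87178291200 arrangements.
Arrangements with Mona and Frank adjacent: 2·13! = 12454041600.
So not adjacent: 87178291200 − 12454041600 = 74724249600, probability 74724249600/87178291200 = 6/7.

6/7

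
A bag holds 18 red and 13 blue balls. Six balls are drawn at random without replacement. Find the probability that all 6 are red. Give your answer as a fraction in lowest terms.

There are C(31,6) = 736281 possible selections.
Selections with all red: C(18,6) = 18564.
Probability = 18564/736281 = 68/2697.

68/2697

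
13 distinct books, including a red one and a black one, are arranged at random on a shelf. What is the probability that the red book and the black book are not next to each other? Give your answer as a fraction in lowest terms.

There are 13! = 6227020800 arrangements.
Arrangements with the red book and the black book adjacent: 2·12! = 958003200.
So not adjacent: 6227020800 − 958003200 = 5269017600, probability 5269017600/6227020800 = 11/13.

11/13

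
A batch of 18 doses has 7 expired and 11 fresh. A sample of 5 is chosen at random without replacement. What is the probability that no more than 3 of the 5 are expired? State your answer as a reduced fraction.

583/612

Total selections: C(18,5) = 8568.
Count the complement (more than 3 expired): C(7,4)·C(11,1) + C(7,5)·C(11,0) = 385 + 21 = 406.
Probability = 1 − 406/8568 = 8162/8568 = 583/612.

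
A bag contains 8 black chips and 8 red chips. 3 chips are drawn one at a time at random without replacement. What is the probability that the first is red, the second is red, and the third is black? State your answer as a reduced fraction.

Multiply the conditional probabilities at each draw: 8/16 · 7/15 · 8/14 = 448/3360 = 2/15.

2/15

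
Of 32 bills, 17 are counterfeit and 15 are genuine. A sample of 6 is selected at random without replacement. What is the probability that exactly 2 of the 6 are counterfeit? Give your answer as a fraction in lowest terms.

Total number of selections: C(32,6) = 906192.
Selections with exactly 2 counterfeit: choose 2 of the 17 counterfeit and 4 of the 15 genuine, C(17,2)·C(15,4) = 136·1365 = 185640.
Probability = 185640/906192 = 1105/5394.

1105/5394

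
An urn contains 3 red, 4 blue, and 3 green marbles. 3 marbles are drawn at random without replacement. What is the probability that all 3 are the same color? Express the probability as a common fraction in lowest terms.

There are C(10,3) = 120 ways to draw 3 marbles.
All same color: C(3,3) + C(4,3) + C(3,3) = 1 + 4 + 1 = 6.
Probability = 6/120 = 1/20.

1/20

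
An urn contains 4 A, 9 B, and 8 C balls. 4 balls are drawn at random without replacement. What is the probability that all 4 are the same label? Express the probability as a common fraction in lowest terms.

There are C(21,4) = 5985 ways to draw 4 balls.
All same label: C(4,4) + C(9,4) + C(8,4) = 1 + 126 + 70 = 197.
Probability = 197/5985.

197/5985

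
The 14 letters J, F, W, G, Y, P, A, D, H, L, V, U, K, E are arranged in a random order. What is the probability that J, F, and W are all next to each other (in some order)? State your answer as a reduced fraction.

3/91

There are 14! = 87178291200 arrangements.
Treat the three as one block: 12! placements × 3! orders within the block = 479001600·6 = 2874009600.
Probability = 2874009600/87178291200 = 3/91.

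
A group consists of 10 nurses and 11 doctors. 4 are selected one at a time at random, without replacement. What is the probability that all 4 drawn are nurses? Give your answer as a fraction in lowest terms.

2/57

Multiply the conditional probabilities at each draw: 10/21 · 9/20 · 8/19 · 7/18 = 5040/143640 = 2/57.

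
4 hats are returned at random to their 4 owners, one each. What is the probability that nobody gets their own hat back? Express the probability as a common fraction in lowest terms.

There are 4! = 24 assignments.
By inclusion-exclusion, assignments with no fixed points: C(4,0)·4! − C(4,1)·3! + C(4,2)·2! − C(4,3)·1! + C(4,4)·0! = 9.
Probability = 9/24 = 3/8.

3/8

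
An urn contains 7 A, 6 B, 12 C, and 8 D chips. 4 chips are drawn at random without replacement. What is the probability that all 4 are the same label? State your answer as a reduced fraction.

41/2728

There are C(33,4) = 40920 ways to draw 4 chips.
All same label: C(7,4) + C(6,4) + C(12,4) + C(8,4) = 35 + 15 + 495 + 70 = 615.
Probability = 615/40920 = 41/2728.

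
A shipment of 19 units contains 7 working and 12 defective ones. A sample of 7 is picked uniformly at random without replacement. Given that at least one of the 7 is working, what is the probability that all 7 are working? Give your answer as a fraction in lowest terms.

1/49596

Work in counts. Selections with at least one working: C(19,7) − C(12,7) = 50388 − 792 = 49596.
Of those, selections where all 7 are working: C(7,7) = 1.
Conditional probability = 1/49596.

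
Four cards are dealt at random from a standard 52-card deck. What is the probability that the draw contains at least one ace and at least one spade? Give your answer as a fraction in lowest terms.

52799/270725

There are C(52,4) = 270725 possible draws.
By inclusion-exclusion on the complements, draws missing all aces or all spades: C(48,4) + C(39,4) − C(36,4) = 194580 + 82251 − 58905 = 217926.
So draws with at least one of each: 270725 − 217926 = 52799, probability 52799/270725.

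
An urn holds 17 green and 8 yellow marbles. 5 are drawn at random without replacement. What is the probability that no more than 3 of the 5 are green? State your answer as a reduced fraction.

1993/3795

Total selections: C(25,5) = 53130.
Count the complement (more than 3 green): C(17,4)·C(8,1) + C(17,5)·C(8,0) = 19040 + 6188 = 25228.
Probability = 1 − 25228/53130 = 27902/53130 = 1993/3795.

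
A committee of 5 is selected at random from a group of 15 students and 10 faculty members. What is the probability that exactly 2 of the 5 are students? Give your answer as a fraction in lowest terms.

Total number of selections: C(25,5) = 53130.
Selections with exactly 2 students: choose 2 of the 15 students and 3 of the 10 faculty members, C(15,2)·C(10,3) = 105·120 = 12600.
Probability = 12600/53130 = 60/253.

60/253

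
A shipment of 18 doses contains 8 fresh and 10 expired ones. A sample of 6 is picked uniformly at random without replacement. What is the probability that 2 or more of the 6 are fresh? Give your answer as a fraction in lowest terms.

389/442

There are C(18,6) = 18564 ways to choose the 6.
Count the complement (fewer than 2 fresh): C(8,0)·C(10,6) + C(8,1)·C(10,5) = 210 + 2016 = 2226.
Probability = 1 − 2226/18564 = 16338/18564 = 389/442.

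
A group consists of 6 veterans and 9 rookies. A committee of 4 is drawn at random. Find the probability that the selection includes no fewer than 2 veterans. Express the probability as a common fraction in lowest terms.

7/13

Total selections: C(15,4) = 1365.
Count the complement (fewer than 2 veterans): C(6,0)·C(9,4) + C(6,1)·C(9,3) = 126 + 504 = 630.
Probability = 1 − 630/1365 = 735/1365 = 7/13.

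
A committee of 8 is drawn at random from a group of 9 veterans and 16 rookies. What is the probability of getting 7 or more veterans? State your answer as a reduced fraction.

There are C(25,8) = 1081575 ways to choose the 8.
Favorable selections (7 or more veterans): C(9,7)·C(16,1) + C(9,8)·C(16,0) = 576 + 9 = 585.
Probability = 585/1081575 = 13/24035.

13/24035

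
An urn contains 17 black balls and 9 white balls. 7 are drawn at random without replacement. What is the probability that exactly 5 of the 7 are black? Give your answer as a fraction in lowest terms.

2142/6325

Total number of selections: C(26,7) = 657800.
Selections with exactly 5 black: choose 5 of the 17 black and 2 of the 9 white, C(17,5)·C(9,2) = 6188·36 = 222768.
Probability = 222768/657800 = 2142/6325.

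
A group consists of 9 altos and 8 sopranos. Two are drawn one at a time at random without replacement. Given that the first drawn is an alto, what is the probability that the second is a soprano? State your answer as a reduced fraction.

After removing one alto, 16 remain: 8 altos and 8 sopranos.
So the probability the next is a soprano is 8/16 = 1/2.

1/2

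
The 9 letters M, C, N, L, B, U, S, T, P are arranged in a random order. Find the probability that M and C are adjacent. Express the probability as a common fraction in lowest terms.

2/9

There are 9! = 362880 arrangements.
Treat M and C as a block: 8! arrangements of the blocks × 2 orders within the block = 2·40320 = 80640.
Probability = 80640/362880 = 2/9.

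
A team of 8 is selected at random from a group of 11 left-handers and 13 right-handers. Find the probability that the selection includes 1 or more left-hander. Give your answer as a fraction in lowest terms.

7416/7429

Total selections: C(24,8) = 735471.
The complement is all 8 are right-handers: C(13,8) = 1287.
Probability = 1 − 1287/735471 = 734184/735471 = 7416/7429.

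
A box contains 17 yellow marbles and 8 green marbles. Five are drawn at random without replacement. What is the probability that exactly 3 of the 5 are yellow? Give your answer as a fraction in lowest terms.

272/759

The sample space is all 5-subsets of the 25: C(25,5) = 53130.
Selections with exactly 3 yellow: choose 3 of the 17 yellow and 2 of the 8 green, C(17,3)·C(8,2) = 680·28 = 19040.
Probability = 19040/53130 = 272/759.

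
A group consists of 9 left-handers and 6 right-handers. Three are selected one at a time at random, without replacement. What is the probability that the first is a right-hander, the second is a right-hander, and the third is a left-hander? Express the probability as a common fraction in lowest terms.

Multiply the conditional probabilities at each draw: 6/15 · 5/14 · 9/13 = 270/2730 = 9/91.

9/91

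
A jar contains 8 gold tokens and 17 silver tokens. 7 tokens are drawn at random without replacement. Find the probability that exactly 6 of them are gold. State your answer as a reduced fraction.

Total number of selections: C(25,7) = 480700.
Selections with exactly 6 gold: choose 6 of the 8 gold and 1 of the 17 silver, C(8,6)·C(17,1) = 28·17 = 476.
Probability = 476/480700 = 119/120175.

119/120175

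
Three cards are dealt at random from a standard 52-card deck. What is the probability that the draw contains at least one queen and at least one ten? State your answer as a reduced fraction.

There are C(52,3) = 22100 possible draws.
By inclusion-exclusion on the complements, draws missing all queens or all tens: C(48,3) + C(48,3) − C(44,3) = 17296 + 17296 − 13244 = 21348.
So draws with at least one of each: 22100 − 21348 = 752, probability 752/22100 = 188/5525.

188/5525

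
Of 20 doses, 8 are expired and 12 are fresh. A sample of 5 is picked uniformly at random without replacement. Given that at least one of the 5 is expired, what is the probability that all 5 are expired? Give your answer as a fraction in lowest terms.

Work in counts. Selections with at least one expired: C(20,5) − C(12,5) = 15504 − 792 = 14712.
Of those, selections where all 5 are expired: C(8,5) = 56.
Conditional probability = 56/14712 = 7/1839.

7/1839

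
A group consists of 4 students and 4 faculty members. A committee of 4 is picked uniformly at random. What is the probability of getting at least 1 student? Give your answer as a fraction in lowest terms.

There are C(8,4) = 70 ways to choose the 4.
The complement is all 4 are faculty members: C(4,4) = 1.
Probability = 1 − 1/70 = 69/70.

69/70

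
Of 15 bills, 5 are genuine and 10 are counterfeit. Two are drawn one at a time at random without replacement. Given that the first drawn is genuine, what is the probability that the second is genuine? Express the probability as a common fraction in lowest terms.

After removing one genuine, 14 remain: 4 genuine and 10 counterfeit.
So the probability the next is genuine is 4/14 = 2/7.

2/7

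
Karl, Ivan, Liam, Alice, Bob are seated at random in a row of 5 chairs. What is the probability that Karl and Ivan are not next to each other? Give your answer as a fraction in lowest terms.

There are 5! = 120 arrangements.
Arrangements with Karl and Ivan adjacent: 2·4! = 48.
So not adjacent: 120 − 48 = 72, probability 72/120 = 3/5.

3/5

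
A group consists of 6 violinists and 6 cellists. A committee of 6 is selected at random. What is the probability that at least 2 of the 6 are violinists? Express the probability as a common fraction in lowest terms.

There are C(12,6) = 924 ways to choose the 6.
Favorable selections (at least 2 violinists): C(6,2)·C(6,4) + C(6,3)·C(6,3) + C(6,4)·C(6,2) + C(6,5)·C(6,1) + C(6,6)·C(6,0) = 225 + 400 + 225 + 36 + 1 = 887.
Probability = 887/924.

887/924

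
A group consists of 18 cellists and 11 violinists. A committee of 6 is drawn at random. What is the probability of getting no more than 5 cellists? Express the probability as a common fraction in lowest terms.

Total selections: C(29,6) = 475020.
The complement is exactly 6 cellists: C(18,6)·C(11,0) = 18564.
Probability = 1 − 18564/475020 = 456456/475020 = 418/435.

418/435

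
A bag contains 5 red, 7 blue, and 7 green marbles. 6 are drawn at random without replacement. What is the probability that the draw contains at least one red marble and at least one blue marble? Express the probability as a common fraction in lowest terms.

There are C(19,6) = 27132 possible draws.
By inclusion-exclusion on the complements, draws missing all red or all blue: C(14,6) + C(12,6) − C(7,6) = 3003 + 924 − 7 = 3920.
So draws with at least one of each: 27132 − 3920 = 23212, probability 23212/27132 = 829/969.

829/969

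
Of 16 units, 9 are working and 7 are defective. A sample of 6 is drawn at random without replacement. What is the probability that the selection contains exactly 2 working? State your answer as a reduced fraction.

There are C(16,6) = 8008 ways to choose 6 from 16.
Selections with exactly 2 working: choose 2 of the 9 working and 4 of the 7 defective, C(9,2)·C(7,4) = 36·35 = 1260.
Probability = 1260/8008 = 45/286.

45/286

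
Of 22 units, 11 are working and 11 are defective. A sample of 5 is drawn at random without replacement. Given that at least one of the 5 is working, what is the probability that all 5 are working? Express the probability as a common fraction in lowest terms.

Work in counts. Selections with at least one working: C(22,5) − C(11,5) = 26334 − 462 = 25872.
Of those, selections where all 5 are working: C(11,5) = 462.
Conditional probability = 462/25872 = 1/56.

1/56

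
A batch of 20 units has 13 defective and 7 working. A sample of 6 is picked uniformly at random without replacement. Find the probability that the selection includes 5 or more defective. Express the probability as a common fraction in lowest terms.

715/2584

Total selections: C(20,6) = 38760.
Favorable selections (5 or more defective): C(13,5)·C(7,1) + C(13,6)·C(7,0) = 9009 + 1716 = 10725.
Probability = 10725/38760 = 715/2584.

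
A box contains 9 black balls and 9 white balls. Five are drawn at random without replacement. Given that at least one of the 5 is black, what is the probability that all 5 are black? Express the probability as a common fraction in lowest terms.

1/67

Work in counts. Selections with at least one black: C(18,5) − C(9,5) = 8568 − 126 = 8442.
Of those, selections where all 5 are black: C(9,5) = 126.
Conditional probability = 126/8442 = 1/67.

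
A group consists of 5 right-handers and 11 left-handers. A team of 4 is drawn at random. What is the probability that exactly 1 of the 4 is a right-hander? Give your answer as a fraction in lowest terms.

The sample space is all 4-subsets of the 16: C(16,4) = 1820.
Selections with exactly 1 right-hander: choose 1 of the 5 right-handers and 3 of the 11 left-handers, C(5,1)·C(11,3) = 5·165 = 825.
Probability = 825/1820 = 165/364.

165/364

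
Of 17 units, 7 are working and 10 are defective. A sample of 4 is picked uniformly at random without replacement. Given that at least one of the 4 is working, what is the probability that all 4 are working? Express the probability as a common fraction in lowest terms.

Work in counts. Selections with at least one working: C(17,4) − C(10,4) = 2380 − 210 = 2170.
Of those, selections where all 4 are working: C(7,4) = 35.
Conditional probability = 35/2170 = 1/62.

1/62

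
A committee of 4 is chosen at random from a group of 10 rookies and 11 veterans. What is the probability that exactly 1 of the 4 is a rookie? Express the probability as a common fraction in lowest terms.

110/399

Total number of selections: C(21,4) = 5985.
Selections with exactly 1 rookie: choose 1 of the 10 rookies and 3 of the 11 veterans, C(10,1)·C(11,3) = 10·165 = 1650.
Probability = 1650/5985 = 110/399.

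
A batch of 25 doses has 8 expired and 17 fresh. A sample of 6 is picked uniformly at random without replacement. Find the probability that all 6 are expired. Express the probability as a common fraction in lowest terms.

There are C(25,6) = 177100 possible selections.
Selections with all expired: C(8,6) = 28.
Probability = 28/177100 = 1/6325.

1/6325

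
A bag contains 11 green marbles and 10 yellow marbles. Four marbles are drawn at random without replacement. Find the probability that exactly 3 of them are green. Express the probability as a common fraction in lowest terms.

110/399

The sample space is all 4-subsets of the 21: C(21,4) = 5985.
Selections with exactly 3 green: choose 3 of the 11 green and 1 of the 10 yellow, C(11,3)·C(10,1) = 165·10 = 1650.
Probability = 1650/5985 = 110/399.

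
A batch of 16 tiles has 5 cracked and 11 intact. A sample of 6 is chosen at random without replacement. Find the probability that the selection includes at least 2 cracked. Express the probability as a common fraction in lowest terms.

There are C(16,6) = 8008 ways to choose the 6.
Favorable selections (at least 2 cracked): C(5,2)·C(11,4) + C(5,3)·C(11,3) + C(5,4)·C(11,2) + C(5,5)·C(11,1) = 3300 + 1650 + 275 + 11 = 5236.
Probability = 5236/8008 = 17/26.

17/26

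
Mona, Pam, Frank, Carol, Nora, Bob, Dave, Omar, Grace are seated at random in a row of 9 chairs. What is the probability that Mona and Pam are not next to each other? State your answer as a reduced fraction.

There are 9! = 362880 arrangements.
Arrangements with Mona and Pam adjacent: 2·8! = 80640.
So not adjacent: 362880 − 80640 = 282240, probability 282240/362880 = 7/9.

7/9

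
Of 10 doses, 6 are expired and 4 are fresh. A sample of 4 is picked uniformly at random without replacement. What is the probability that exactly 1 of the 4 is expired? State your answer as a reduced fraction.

4/35

The sample space is all 4-subsets of the 10: C(10,4) = 210.
Selections with exactly 1 expired: choose 1 of the 6 expired and 3 of the 4 fresh, C(6,1)·C(4,3) = 6·4 = 24.
Probability = 24/210 = 4/35.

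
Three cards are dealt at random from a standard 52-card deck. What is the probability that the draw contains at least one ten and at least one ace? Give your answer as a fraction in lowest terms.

There are C(52,3) = 22100 possible draws.
By inclusion-exclusion on the complements, draws missing all tens or all aces: C(48,3) + C(48,3) − C(44,3) = 17296 + 17296 − 13244 = 21348.
So draws with at least one of each: 22100 − 21348 = 752, probability 752/22100 = 188/5525.

188/5525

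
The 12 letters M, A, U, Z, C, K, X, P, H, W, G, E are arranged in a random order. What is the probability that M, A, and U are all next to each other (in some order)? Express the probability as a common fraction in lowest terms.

1/22

There are 12! = 479001600 arrangements.
Treat the three as one block: 10! placements × 3! orders within the block = 3628800·6 = 21772800.
Probability = 21772800/479001600 = 1/22.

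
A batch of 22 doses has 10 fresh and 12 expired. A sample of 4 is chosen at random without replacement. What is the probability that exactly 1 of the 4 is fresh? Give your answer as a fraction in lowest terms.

40/133

The sample space is all 4-subsets of the 22: C(22,4) = 7315.
Selections with exactly 1 fresh: choose 1 of the 10 fresh and 3 of the 12 expired, C(10,1)·C(12,3) = 10·220 = 2200.
Probability = 2200/7315 = 40/133.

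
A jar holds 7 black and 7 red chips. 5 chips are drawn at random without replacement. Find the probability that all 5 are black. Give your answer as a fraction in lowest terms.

3/286

There are C(14,5) = 2002 possible selections.
Selections with all black: C(7,5) = 21.
Probability = 21/2002 = 3/286.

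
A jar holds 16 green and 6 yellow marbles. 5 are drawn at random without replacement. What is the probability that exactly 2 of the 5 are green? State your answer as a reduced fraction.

400/4389

There are C(22,5) = 26334 ways to choose 5 from 22.
Selections with exactly 2 green: choose 2 of the 16 green and 3 of the 6 yellow, C(16,2)·C(6,3) = 120·20 = 2400.
Probability = 2400/26334 = 400/4389.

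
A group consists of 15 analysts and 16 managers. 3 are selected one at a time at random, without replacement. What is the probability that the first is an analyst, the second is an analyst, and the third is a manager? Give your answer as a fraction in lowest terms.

Multiply the conditional probabilities at each draw: 15/31 · 14/30 · 16/29 = 3360/26970 = 112/899.

112/899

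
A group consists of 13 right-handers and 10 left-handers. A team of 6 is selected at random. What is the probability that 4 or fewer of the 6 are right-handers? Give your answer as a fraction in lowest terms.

2617/3059

Total selections: C(23,6) = 100947.
Count the complement (more than 4 right-handers): C(13,5)·C(10,1) + C(13,6)·C(10,0) = 12870 + 1716 = 14586.
Probability = 1 − 14586/100947 = 86361/100947 = 2617/3059.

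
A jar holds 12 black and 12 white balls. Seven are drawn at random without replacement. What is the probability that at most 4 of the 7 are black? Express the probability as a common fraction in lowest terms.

Total selections: C(24,7) = 346104.
Count the complement (more than 4 black): C(12,5)·C(12,2) + C(12,6)·C(12,1) + C(12,7)·C(12,0) = 52272 + 11088 + 792 = 64152.
Probability = 1 − 64152/346104 = 281952/346104 = 356/437.

356/437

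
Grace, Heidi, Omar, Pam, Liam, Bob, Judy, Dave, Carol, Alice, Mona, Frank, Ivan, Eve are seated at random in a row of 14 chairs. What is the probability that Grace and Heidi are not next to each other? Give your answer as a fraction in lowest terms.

6/7

There are 14! = 87178291200 arrangements.
Arrangements with Grace and Heidi adjacent: 2·13! = 12454041600.
So not adjacent: 87178291200 − 12454041600 = 74724249600, probability 74724249600/87178291200 = 6/7.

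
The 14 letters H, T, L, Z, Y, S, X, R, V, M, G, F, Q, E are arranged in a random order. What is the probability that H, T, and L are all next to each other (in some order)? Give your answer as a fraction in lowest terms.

There are 14! = 87178291200 arrangements.
Treat the three as one block: 12! placements × 3! orders within the block = 479001600·6 = 2874009600.
Probability = 2874009600/87178291200 = 3/91.

3/91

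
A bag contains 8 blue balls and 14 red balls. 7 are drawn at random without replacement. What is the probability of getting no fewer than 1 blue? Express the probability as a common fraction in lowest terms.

Total selections: C(22,7) = 170544.
Favorable selections (no fewer than 1 blue): C(8,1)·C(14,6) + C(8,2)·C(14,5) + C(8,3)·C(14,4) + C(8,4)·C(14,3) + C(8,5)·C(14,2) + C(8,6)·C(14,1) + C(8,7)·C(14,0) = 24024 + 56056 + 56056 + 25480 + 5096 + 392 + 8 = 167112.
Probability = 167112/170544 = 633/646.

633/646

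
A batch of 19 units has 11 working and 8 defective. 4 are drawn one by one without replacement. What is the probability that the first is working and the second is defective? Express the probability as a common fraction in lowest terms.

Multiply the conditional probabilities at each draw: 11/19 · 8/18 = 88/342 = 44/171.

44/171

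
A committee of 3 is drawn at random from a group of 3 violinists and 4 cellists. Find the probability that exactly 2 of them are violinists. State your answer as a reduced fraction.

The sample space is all 3-subsets of the 7: C(7,3) = 35.
Selections with exactly 2 violinists: choose 2 of the 3 violinists and 1 of the 4 cellists, C(3,2)·C(4,1) = 3·4 = 12.
Probability = 12/35.

12/35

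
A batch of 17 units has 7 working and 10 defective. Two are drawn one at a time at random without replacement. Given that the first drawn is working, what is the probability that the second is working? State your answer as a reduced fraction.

3/8

After removing one working, 16 remain: 6 working and 10 defective.
So the probability the next is working is 6/16 = 3/8.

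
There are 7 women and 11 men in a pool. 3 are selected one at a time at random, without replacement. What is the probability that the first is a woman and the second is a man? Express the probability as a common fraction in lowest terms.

77/306

Multiply the conditional probabilities at each draw: 7/18 · 11/17 = 77/306.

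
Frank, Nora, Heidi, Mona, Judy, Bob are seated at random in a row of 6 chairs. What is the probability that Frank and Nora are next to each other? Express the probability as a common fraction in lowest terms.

There are 6! = 720 arrangements.
Treat Frank and Nora as a block: 5! arrangements of the blocks × 2 orders within the block = 2·120 = 240.
Probability = 240/720 = 1/3.

1/3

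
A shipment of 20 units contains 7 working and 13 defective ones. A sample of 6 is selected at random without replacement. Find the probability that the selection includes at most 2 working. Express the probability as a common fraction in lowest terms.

There are C(20,6) = 38760 ways to choose the 6.
Favorable selections (at most 2 working): C(7,0)·C(13,6) + C(7,1)·C(13,5) + C(7,2)·C(13,4) = 1716 + 9009 + 15015 = 25740.
Probability = 25740/38760 = 429/646.

429/646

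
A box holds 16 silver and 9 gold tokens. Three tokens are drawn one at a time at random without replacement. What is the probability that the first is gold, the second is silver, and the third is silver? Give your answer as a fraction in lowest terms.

Multiply the conditional probabilities at each draw: 9/25 · 16/24 · 15/23 = 2160/13800 = 18/115.

18/115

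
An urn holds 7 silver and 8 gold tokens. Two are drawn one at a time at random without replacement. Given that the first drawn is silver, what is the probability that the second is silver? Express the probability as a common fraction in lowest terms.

After removing one silver, 14 remain: 6 silver and 8 gold.
So the probability the next is silver is 6/14 = 3/7.

3/7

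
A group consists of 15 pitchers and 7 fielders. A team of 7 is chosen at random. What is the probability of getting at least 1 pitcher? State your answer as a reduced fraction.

Total selections: C(22,7) = 170544.
The complement is all 7 are fielders: C(7,7) = 1.
Probability = 1 − 1/170544 = 170543/170544.

170543/170544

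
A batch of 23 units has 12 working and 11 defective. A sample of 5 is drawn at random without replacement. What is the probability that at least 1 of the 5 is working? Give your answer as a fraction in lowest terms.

431/437

There are C(23,5) = 33649 ways to choose the 5.
The complement is all 5 are defective: C(11,5) = 462.
Probability = 1 − 462/33649 = 33187/33649 = 431/437.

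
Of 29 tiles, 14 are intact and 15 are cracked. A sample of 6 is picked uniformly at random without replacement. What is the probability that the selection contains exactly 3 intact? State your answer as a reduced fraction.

91/261

The sample space is all 6-subsets of the 29: C(29,6) = 475020.
Selections with exactly 3 intact: choose 3 of the 14 intact and 3 of the 15 cracked, C(14,3)·C(15,3) = 364·455 = 165620.
Probability = 165620/475020 = 91/261.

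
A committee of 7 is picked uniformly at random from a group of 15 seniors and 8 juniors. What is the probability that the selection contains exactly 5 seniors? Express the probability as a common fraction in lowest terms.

There are C(23,7) = 245157 ways to choose 7 from 23.
Selections with exactly 5 seniors: choose 5 of the 15 seniors and 2 of the 8 juniors, C(15,5)·C(8,2) = 3003·28 = 84084.
Probability = 84084/245157 = 2548/7429.

2548/7429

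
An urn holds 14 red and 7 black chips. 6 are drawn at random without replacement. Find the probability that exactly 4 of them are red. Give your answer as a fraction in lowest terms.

There are C(21,6) = 54264 ways to choose 6 from 21.
Selections with exactly 4 red: choose 4 of the 14 red and 2 of the 7 black, C(14,4)·C(7,2) = 1001·21 = 21021.
Probability = 21021/54264 = 1001/2584.

1001/2584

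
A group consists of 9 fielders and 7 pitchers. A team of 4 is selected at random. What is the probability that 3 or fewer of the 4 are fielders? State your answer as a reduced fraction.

121/130

Total selections: C(16,4) = 1820.
Favorable selections (3 or fewer fielders): C(9,0)·C(7,4) + C(9,1)·C(7,3) + C(9,2)·C(7,2) + C(9,3)·C(7,1) = 35 + 315 + 756 + 588 = 1694.
Probability = 1694/1820 = 121/130.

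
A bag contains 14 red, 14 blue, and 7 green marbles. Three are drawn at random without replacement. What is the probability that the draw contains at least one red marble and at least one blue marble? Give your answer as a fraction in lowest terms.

There are C(35,3) = 6545 possible draws.
By inclusion-exclusion on the complements, draws missing all red or all blue: C(21,3) + C(21,3) − C(7,3) = 1330 + 1330 − 35 = 2625.
So draws with at least one of each: 6545 − 2625 = 3920, probability 3920/6545 = 112/187.

112/187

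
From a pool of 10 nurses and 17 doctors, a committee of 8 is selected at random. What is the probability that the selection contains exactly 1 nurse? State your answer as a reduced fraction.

Total number of selections: C(27,8) = 2220075.
Selections with exactly 1 nurse: choose 1 of the 10 nurses and 7 of the 17 doctors, C(10,1)·C(17,7) = 10·19448 = 194480.
Probability = 194480/2220075 = 272/3105.

272/3105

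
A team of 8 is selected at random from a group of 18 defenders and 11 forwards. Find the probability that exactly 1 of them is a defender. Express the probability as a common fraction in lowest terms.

The sample space is all 8-subsets of the 29: C(29,8) = 4292145.
Selections with exactly 1 defender: choose 1 of the 18 defenders and 7 of the 11 forwards, C(18,1)·C(11,7) = 18·330 = 5940.
Probability = 5940/4292145 = 12/8671.

12/8671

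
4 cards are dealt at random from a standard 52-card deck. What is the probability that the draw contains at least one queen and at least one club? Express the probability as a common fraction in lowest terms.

52799/270725

There are C(52,4) = 270725 possible draws.
By inclusion-exclusion on the complements, draws missing all queens or all clubs: C(48,4) + C(39,4) − C(36,4) = 194580 + 82251 − 58905 = 217926.
So draws with at least one of each: 270725 − 217926 = 52799, probability 52799/270725.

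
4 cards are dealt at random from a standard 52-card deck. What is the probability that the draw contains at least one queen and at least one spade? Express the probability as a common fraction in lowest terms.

52799/270725

There are C(52,4) = 270725 possible draws.
By inclusion-exclusion on the complements, draws missing all queens or all spades: C(48,4) + C(39,4) − C(36,4) = 194580 + 82251 − 58905 = 217926.
So draws with at least one of each: 270725 − 217926 = 52799, probability 52799/270725.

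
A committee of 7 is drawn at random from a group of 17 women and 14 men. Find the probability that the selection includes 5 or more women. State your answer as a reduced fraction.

1292/4495

There are C(31,7) = 2629575 ways to choose the 7.
Favorable selections (5 or more women): C(17,5)·C(14,2) + C(17,6)·C(14,1) + C(17,7)·C(14,0) = 563108 + 173264 + 19448 = 755820.
Probability = 755820/2629575 = 1292/4495.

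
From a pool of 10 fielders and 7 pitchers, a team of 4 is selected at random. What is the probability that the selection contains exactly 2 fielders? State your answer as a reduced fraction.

Total number of selections: C(17,4) = 2380.
Selections with exactly 2 fielders: choose 2 of the 10 fielders and 2 of the 7 pitchers, C(10,2)·C(7,2) = 45·21 = 945.
Probability = 945/2380 = 27/68.

27/68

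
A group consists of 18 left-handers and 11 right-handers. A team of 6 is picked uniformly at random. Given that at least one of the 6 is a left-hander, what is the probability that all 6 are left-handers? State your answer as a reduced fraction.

442/11299

Work in counts. Selections with at least one left-hander: C(29,6) − C(11,6) = 475020 − 462 = 474558.
Of those, selections where all 6 are left-handers: C(18,6) = 18564.
Conditional probability = 18564/474558 = 442/11299.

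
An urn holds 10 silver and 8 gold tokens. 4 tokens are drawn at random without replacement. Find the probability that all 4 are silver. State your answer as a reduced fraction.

7/102

There are C(18,4) = 3060 possible selections.
Selections with all silver: C(10,4) = 210.
Probability = 210/3060 = 7/102.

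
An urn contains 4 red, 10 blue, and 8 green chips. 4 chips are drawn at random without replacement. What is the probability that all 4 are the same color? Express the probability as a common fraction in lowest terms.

281/7315

There are C(22,4) = 7315 ways to draw 4 chips.
All same color: C(4,4) + C(10,4) + C(8,4) = 1 + 210 + 70 = 281.
Probability = 281/7315.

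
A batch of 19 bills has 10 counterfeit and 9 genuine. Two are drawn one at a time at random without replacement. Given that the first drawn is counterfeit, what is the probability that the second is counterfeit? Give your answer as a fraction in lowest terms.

1/2

After removing one counterfeit, 18 remain: 9 counterfeit and 9 genuine.
So the probability the next is counterfeit is 9/18 = 1/2.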